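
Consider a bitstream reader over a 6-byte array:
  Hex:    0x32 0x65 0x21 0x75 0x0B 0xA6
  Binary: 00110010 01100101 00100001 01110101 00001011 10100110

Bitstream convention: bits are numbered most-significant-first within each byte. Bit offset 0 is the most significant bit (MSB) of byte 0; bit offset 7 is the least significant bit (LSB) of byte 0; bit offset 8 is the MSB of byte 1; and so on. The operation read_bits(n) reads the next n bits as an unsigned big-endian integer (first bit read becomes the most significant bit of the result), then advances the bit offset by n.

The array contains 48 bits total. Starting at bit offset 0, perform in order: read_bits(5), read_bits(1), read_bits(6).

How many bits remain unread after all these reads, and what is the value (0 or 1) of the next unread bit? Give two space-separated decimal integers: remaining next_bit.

Answer: 36 0

Derivation:
Read 1: bits[0:5] width=5 -> value=6 (bin 00110); offset now 5 = byte 0 bit 5; 43 bits remain
Read 2: bits[5:6] width=1 -> value=0 (bin 0); offset now 6 = byte 0 bit 6; 42 bits remain
Read 3: bits[6:12] width=6 -> value=38 (bin 100110); offset now 12 = byte 1 bit 4; 36 bits remain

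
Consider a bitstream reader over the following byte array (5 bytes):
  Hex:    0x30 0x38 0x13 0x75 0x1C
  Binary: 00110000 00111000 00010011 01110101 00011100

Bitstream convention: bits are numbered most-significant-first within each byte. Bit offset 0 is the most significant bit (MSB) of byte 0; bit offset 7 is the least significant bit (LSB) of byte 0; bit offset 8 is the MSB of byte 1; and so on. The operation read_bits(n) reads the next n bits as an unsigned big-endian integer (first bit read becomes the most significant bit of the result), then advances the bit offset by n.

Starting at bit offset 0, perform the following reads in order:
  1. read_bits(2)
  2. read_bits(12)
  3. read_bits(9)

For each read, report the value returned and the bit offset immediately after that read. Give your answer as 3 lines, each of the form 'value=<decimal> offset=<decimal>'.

Read 1: bits[0:2] width=2 -> value=0 (bin 00); offset now 2 = byte 0 bit 2; 38 bits remain
Read 2: bits[2:14] width=12 -> value=3086 (bin 110000001110); offset now 14 = byte 1 bit 6; 26 bits remain
Read 3: bits[14:23] width=9 -> value=9 (bin 000001001); offset now 23 = byte 2 bit 7; 17 bits remain

Answer: value=0 offset=2
value=3086 offset=14
value=9 offset=23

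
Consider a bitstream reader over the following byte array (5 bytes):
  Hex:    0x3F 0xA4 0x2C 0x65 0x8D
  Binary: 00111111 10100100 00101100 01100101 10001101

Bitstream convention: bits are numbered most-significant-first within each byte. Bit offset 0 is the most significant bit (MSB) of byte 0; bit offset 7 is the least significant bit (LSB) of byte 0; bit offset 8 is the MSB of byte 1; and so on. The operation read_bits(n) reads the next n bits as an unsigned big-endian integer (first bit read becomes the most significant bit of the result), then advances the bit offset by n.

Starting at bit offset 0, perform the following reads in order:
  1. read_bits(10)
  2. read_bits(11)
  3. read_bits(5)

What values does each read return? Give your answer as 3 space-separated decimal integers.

Read 1: bits[0:10] width=10 -> value=254 (bin 0011111110); offset now 10 = byte 1 bit 2; 30 bits remain
Read 2: bits[10:21] width=11 -> value=1157 (bin 10010000101); offset now 21 = byte 2 bit 5; 19 bits remain
Read 3: bits[21:26] width=5 -> value=17 (bin 10001); offset now 26 = byte 3 bit 2; 14 bits remain

Answer: 254 1157 17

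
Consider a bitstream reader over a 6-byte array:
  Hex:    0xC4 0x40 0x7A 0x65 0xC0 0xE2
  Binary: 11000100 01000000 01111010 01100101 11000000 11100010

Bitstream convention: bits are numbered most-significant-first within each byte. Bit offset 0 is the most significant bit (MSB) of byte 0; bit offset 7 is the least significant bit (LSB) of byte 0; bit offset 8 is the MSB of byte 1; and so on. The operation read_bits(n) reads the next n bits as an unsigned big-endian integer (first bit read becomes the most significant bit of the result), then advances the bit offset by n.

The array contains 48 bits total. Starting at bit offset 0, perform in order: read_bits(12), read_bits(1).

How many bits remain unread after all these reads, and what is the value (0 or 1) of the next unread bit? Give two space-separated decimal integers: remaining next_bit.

Answer: 35 0

Derivation:
Read 1: bits[0:12] width=12 -> value=3140 (bin 110001000100); offset now 12 = byte 1 bit 4; 36 bits remain
Read 2: bits[12:13] width=1 -> value=0 (bin 0); offset now 13 = byte 1 bit 5; 35 bits remain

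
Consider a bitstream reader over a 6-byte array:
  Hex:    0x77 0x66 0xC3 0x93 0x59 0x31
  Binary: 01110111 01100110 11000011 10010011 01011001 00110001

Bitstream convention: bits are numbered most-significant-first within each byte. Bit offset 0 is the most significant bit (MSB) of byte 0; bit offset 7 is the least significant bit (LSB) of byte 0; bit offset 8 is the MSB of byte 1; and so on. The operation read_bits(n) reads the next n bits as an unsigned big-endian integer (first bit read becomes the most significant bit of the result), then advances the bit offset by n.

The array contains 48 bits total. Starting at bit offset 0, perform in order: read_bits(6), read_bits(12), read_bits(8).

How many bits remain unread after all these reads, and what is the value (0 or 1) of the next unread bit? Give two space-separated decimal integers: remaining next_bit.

Answer: 22 0

Derivation:
Read 1: bits[0:6] width=6 -> value=29 (bin 011101); offset now 6 = byte 0 bit 6; 42 bits remain
Read 2: bits[6:18] width=12 -> value=3483 (bin 110110011011); offset now 18 = byte 2 bit 2; 30 bits remain
Read 3: bits[18:26] width=8 -> value=14 (bin 00001110); offset now 26 = byte 3 bit 2; 22 bits remain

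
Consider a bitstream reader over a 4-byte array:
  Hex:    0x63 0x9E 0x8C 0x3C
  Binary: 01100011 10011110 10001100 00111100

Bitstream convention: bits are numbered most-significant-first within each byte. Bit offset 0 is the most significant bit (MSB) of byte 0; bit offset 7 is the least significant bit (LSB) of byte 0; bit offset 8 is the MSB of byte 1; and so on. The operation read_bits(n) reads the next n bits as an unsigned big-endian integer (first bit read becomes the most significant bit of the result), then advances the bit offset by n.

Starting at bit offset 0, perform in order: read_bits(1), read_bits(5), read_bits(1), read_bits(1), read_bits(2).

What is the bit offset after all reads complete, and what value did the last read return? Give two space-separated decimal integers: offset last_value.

Answer: 10 2

Derivation:
Read 1: bits[0:1] width=1 -> value=0 (bin 0); offset now 1 = byte 0 bit 1; 31 bits remain
Read 2: bits[1:6] width=5 -> value=24 (bin 11000); offset now 6 = byte 0 bit 6; 26 bits remain
Read 3: bits[6:7] width=1 -> value=1 (bin 1); offset now 7 = byte 0 bit 7; 25 bits remain
Read 4: bits[7:8] width=1 -> value=1 (bin 1); offset now 8 = byte 1 bit 0; 24 bits remain
Read 5: bits[8:10] width=2 -> value=2 (bin 10); offset now 10 = byte 1 bit 2; 22 bits remain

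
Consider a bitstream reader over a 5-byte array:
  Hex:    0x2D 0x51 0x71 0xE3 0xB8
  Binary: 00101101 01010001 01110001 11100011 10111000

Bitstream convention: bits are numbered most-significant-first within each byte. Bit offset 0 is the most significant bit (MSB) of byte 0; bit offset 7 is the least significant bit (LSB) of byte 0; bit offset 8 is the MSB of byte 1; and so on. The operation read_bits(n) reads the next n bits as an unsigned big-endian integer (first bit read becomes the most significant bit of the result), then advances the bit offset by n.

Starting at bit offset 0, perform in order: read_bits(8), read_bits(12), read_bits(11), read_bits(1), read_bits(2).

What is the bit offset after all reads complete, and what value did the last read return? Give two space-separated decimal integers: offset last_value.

Answer: 34 2

Derivation:
Read 1: bits[0:8] width=8 -> value=45 (bin 00101101); offset now 8 = byte 1 bit 0; 32 bits remain
Read 2: bits[8:20] width=12 -> value=1303 (bin 010100010111); offset now 20 = byte 2 bit 4; 20 bits remain
Read 3: bits[20:31] width=11 -> value=241 (bin 00011110001); offset now 31 = byte 3 bit 7; 9 bits remain
Read 4: bits[31:32] width=1 -> value=1 (bin 1); offset now 32 = byte 4 bit 0; 8 bits remain
Read 5: bits[32:34] width=2 -> value=2 (bin 10); offset now 34 = byte 4 bit 2; 6 bits remain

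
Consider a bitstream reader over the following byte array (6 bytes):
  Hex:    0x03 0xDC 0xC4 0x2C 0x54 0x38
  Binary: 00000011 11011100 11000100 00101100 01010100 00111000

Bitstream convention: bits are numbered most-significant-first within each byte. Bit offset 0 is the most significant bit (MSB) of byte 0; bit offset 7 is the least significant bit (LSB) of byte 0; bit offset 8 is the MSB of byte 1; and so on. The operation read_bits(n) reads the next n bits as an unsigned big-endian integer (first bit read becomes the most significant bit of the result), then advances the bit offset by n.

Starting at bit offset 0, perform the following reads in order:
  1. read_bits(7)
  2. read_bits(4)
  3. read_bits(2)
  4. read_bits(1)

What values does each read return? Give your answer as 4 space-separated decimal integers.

Read 1: bits[0:7] width=7 -> value=1 (bin 0000001); offset now 7 = byte 0 bit 7; 41 bits remain
Read 2: bits[7:11] width=4 -> value=14 (bin 1110); offset now 11 = byte 1 bit 3; 37 bits remain
Read 3: bits[11:13] width=2 -> value=3 (bin 11); offset now 13 = byte 1 bit 5; 35 bits remain
Read 4: bits[13:14] width=1 -> value=1 (bin 1); offset now 14 = byte 1 bit 6; 34 bits remain

Answer: 1 14 3 1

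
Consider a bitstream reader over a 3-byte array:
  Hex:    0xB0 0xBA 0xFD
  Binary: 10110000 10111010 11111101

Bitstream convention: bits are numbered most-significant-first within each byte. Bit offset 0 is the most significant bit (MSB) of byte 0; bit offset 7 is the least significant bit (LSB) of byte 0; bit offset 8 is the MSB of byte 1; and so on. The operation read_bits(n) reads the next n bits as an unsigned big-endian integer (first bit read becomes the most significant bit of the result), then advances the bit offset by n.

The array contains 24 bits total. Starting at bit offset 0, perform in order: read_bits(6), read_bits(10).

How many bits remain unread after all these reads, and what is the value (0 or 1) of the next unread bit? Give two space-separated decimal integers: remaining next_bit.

Answer: 8 1

Derivation:
Read 1: bits[0:6] width=6 -> value=44 (bin 101100); offset now 6 = byte 0 bit 6; 18 bits remain
Read 2: bits[6:16] width=10 -> value=186 (bin 0010111010); offset now 16 = byte 2 bit 0; 8 bits remain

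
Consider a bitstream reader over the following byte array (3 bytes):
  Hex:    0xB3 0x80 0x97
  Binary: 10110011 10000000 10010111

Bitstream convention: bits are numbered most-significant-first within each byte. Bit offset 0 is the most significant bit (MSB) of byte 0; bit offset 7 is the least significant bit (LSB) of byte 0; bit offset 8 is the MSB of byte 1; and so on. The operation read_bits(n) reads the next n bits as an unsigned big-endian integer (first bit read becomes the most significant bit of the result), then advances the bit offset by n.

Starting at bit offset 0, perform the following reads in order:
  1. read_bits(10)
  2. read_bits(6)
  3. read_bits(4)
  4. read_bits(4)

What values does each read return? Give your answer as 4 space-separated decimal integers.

Answer: 718 0 9 7

Derivation:
Read 1: bits[0:10] width=10 -> value=718 (bin 1011001110); offset now 10 = byte 1 bit 2; 14 bits remain
Read 2: bits[10:16] width=6 -> value=0 (bin 000000); offset now 16 = byte 2 bit 0; 8 bits remain
Read 3: bits[16:20] width=4 -> value=9 (bin 1001); offset now 20 = byte 2 bit 4; 4 bits remain
Read 4: bits[20:24] width=4 -> value=7 (bin 0111); offset now 24 = byte 3 bit 0; 0 bits remain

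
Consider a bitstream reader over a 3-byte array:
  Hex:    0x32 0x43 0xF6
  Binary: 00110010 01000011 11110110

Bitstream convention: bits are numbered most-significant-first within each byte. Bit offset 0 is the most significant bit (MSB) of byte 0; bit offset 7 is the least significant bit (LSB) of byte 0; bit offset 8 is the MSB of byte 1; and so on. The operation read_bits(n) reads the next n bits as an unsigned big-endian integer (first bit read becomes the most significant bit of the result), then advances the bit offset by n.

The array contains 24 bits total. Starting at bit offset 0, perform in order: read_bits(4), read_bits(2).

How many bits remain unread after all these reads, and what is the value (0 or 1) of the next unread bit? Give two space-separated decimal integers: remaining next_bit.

Answer: 18 1

Derivation:
Read 1: bits[0:4] width=4 -> value=3 (bin 0011); offset now 4 = byte 0 bit 4; 20 bits remain
Read 2: bits[4:6] width=2 -> value=0 (bin 00); offset now 6 = byte 0 bit 6; 18 bits remain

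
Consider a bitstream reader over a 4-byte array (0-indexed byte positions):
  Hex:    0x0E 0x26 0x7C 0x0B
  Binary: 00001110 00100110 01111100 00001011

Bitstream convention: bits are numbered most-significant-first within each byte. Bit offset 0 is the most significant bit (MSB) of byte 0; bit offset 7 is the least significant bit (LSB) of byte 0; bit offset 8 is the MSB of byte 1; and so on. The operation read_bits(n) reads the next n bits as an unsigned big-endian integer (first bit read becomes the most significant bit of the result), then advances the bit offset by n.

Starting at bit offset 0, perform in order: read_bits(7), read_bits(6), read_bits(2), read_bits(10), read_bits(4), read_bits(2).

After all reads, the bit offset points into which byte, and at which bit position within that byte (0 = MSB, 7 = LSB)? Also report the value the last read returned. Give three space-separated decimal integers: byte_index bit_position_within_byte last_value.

Read 1: bits[0:7] width=7 -> value=7 (bin 0000111); offset now 7 = byte 0 bit 7; 25 bits remain
Read 2: bits[7:13] width=6 -> value=4 (bin 000100); offset now 13 = byte 1 bit 5; 19 bits remain
Read 3: bits[13:15] width=2 -> value=3 (bin 11); offset now 15 = byte 1 bit 7; 17 bits remain
Read 4: bits[15:25] width=10 -> value=248 (bin 0011111000); offset now 25 = byte 3 bit 1; 7 bits remain
Read 5: bits[25:29] width=4 -> value=1 (bin 0001); offset now 29 = byte 3 bit 5; 3 bits remain
Read 6: bits[29:31] width=2 -> value=1 (bin 01); offset now 31 = byte 3 bit 7; 1 bits remain

Answer: 3 7 1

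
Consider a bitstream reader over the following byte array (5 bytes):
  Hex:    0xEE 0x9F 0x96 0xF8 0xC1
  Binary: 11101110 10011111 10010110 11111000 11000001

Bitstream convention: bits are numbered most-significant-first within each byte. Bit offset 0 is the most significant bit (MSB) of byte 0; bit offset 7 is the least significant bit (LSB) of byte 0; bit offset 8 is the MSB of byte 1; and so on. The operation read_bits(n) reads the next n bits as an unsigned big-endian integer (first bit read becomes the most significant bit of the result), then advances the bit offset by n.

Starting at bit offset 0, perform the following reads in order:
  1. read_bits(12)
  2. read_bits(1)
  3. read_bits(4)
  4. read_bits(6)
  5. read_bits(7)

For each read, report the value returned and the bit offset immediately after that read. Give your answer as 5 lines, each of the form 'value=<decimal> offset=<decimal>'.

Answer: value=3817 offset=12
value=1 offset=13
value=15 offset=17
value=11 offset=23
value=62 offset=30

Derivation:
Read 1: bits[0:12] width=12 -> value=3817 (bin 111011101001); offset now 12 = byte 1 bit 4; 28 bits remain
Read 2: bits[12:13] width=1 -> value=1 (bin 1); offset now 13 = byte 1 bit 5; 27 bits remain
Read 3: bits[13:17] width=4 -> value=15 (bin 1111); offset now 17 = byte 2 bit 1; 23 bits remain
Read 4: bits[17:23] width=6 -> value=11 (bin 001011); offset now 23 = byte 2 bit 7; 17 bits remain
Read 5: bits[23:30] width=7 -> value=62 (bin 0111110); offset now 30 = byte 3 bit 6; 10 bits remain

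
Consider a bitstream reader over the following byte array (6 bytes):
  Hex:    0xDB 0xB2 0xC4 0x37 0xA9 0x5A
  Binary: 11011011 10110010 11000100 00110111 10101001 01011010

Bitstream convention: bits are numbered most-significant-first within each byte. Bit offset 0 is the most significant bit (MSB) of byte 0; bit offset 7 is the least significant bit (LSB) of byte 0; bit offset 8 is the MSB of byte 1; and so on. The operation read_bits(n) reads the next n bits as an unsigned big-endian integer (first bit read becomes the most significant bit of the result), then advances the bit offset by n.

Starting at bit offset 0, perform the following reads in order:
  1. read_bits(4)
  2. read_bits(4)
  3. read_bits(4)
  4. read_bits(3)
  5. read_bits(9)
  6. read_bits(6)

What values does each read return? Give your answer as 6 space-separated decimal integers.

Read 1: bits[0:4] width=4 -> value=13 (bin 1101); offset now 4 = byte 0 bit 4; 44 bits remain
Read 2: bits[4:8] width=4 -> value=11 (bin 1011); offset now 8 = byte 1 bit 0; 40 bits remain
Read 3: bits[8:12] width=4 -> value=11 (bin 1011); offset now 12 = byte 1 bit 4; 36 bits remain
Read 4: bits[12:15] width=3 -> value=1 (bin 001); offset now 15 = byte 1 bit 7; 33 bits remain
Read 5: bits[15:24] width=9 -> value=196 (bin 011000100); offset now 24 = byte 3 bit 0; 24 bits remain
Read 6: bits[24:30] width=6 -> value=13 (bin 001101); offset now 30 = byte 3 bit 6; 18 bits remain

Answer: 13 11 11 1 196 13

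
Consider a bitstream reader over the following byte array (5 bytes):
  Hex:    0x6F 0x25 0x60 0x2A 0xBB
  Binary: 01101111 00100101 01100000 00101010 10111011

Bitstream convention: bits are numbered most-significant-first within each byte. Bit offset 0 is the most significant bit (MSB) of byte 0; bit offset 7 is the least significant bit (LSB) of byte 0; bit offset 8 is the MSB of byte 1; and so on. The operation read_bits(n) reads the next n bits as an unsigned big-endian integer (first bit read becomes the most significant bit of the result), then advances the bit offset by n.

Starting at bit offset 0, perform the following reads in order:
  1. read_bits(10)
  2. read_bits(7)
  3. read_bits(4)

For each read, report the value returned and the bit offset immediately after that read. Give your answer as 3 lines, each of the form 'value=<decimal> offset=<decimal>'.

Answer: value=444 offset=10
value=74 offset=17
value=12 offset=21

Derivation:
Read 1: bits[0:10] width=10 -> value=444 (bin 0110111100); offset now 10 = byte 1 bit 2; 30 bits remain
Read 2: bits[10:17] width=7 -> value=74 (bin 1001010); offset now 17 = byte 2 bit 1; 23 bits remain
Read 3: bits[17:21] width=4 -> value=12 (bin 1100); offset now 21 = byte 2 bit 5; 19 bits remain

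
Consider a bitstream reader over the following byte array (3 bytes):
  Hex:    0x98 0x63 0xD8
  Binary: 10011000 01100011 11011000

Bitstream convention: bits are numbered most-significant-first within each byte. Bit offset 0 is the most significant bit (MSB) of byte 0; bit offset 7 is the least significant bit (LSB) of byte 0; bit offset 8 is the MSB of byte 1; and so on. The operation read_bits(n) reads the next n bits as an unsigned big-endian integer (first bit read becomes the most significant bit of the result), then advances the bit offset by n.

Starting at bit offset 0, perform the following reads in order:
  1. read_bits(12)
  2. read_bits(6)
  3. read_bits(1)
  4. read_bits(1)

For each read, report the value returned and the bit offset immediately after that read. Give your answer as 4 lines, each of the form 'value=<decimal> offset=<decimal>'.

Read 1: bits[0:12] width=12 -> value=2438 (bin 100110000110); offset now 12 = byte 1 bit 4; 12 bits remain
Read 2: bits[12:18] width=6 -> value=15 (bin 001111); offset now 18 = byte 2 bit 2; 6 bits remain
Read 3: bits[18:19] width=1 -> value=0 (bin 0); offset now 19 = byte 2 bit 3; 5 bits remain
Read 4: bits[19:20] width=1 -> value=1 (bin 1); offset now 20 = byte 2 bit 4; 4 bits remain

Answer: value=2438 offset=12
value=15 offset=18
value=0 offset=19
value=1 offset=20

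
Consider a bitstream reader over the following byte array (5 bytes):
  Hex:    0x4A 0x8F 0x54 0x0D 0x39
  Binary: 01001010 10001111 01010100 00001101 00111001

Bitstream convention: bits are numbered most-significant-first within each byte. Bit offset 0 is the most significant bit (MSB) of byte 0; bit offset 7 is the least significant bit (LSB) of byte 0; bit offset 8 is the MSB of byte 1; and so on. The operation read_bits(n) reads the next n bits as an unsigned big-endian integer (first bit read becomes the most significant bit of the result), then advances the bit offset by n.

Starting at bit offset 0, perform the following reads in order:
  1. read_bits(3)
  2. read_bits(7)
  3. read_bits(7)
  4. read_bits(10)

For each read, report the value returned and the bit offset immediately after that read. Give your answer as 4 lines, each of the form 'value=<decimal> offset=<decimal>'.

Read 1: bits[0:3] width=3 -> value=2 (bin 010); offset now 3 = byte 0 bit 3; 37 bits remain
Read 2: bits[3:10] width=7 -> value=42 (bin 0101010); offset now 10 = byte 1 bit 2; 30 bits remain
Read 3: bits[10:17] width=7 -> value=30 (bin 0011110); offset now 17 = byte 2 bit 1; 23 bits remain
Read 4: bits[17:27] width=10 -> value=672 (bin 1010100000); offset now 27 = byte 3 bit 3; 13 bits remain

Answer: value=2 offset=3
value=42 offset=10
value=30 offset=17
value=672 offset=27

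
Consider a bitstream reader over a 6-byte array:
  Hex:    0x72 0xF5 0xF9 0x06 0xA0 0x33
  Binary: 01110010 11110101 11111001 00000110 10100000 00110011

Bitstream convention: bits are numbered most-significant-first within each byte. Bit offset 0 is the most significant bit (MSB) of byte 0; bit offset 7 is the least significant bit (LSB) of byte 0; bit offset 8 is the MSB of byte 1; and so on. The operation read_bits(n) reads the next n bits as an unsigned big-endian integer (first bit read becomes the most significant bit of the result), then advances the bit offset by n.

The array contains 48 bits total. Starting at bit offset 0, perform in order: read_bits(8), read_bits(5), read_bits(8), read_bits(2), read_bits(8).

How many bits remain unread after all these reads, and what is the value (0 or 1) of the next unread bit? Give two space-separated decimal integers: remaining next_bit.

Read 1: bits[0:8] width=8 -> value=114 (bin 01110010); offset now 8 = byte 1 bit 0; 40 bits remain
Read 2: bits[8:13] width=5 -> value=30 (bin 11110); offset now 13 = byte 1 bit 5; 35 bits remain
Read 3: bits[13:21] width=8 -> value=191 (bin 10111111); offset now 21 = byte 2 bit 5; 27 bits remain
Read 4: bits[21:23] width=2 -> value=0 (bin 00); offset now 23 = byte 2 bit 7; 25 bits remain
Read 5: bits[23:31] width=8 -> value=131 (bin 10000011); offset now 31 = byte 3 bit 7; 17 bits remain

Answer: 17 0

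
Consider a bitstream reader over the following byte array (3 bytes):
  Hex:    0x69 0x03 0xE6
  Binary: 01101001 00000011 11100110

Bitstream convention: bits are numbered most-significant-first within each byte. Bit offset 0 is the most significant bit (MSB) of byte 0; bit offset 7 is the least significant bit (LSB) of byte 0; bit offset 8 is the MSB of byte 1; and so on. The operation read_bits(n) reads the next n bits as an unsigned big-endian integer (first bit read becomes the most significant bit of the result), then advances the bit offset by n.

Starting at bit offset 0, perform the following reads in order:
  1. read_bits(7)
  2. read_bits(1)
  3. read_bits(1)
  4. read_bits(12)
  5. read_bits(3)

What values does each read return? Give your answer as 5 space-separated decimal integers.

Answer: 52 1 0 124 6

Derivation:
Read 1: bits[0:7] width=7 -> value=52 (bin 0110100); offset now 7 = byte 0 bit 7; 17 bits remain
Read 2: bits[7:8] width=1 -> value=1 (bin 1); offset now 8 = byte 1 bit 0; 16 bits remain
Read 3: bits[8:9] width=1 -> value=0 (bin 0); offset now 9 = byte 1 bit 1; 15 bits remain
Read 4: bits[9:21] width=12 -> value=124 (bin 000001111100); offset now 21 = byte 2 bit 5; 3 bits remain
Read 5: bits[21:24] width=3 -> value=6 (bin 110); offset now 24 = byte 3 bit 0; 0 bits remain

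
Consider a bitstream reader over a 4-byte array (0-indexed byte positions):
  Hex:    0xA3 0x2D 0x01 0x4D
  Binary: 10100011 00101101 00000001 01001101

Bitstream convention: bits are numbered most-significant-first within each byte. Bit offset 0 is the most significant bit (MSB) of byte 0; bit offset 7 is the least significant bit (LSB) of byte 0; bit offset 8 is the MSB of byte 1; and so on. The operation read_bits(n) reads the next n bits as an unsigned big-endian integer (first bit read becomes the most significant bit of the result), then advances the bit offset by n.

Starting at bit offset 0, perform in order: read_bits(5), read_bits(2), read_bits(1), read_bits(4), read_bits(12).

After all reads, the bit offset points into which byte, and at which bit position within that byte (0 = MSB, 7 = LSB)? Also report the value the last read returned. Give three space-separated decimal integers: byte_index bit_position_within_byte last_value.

Answer: 3 0 3329

Derivation:
Read 1: bits[0:5] width=5 -> value=20 (bin 10100); offset now 5 = byte 0 bit 5; 27 bits remain
Read 2: bits[5:7] width=2 -> value=1 (bin 01); offset now 7 = byte 0 bit 7; 25 bits remain
Read 3: bits[7:8] width=1 -> value=1 (bin 1); offset now 8 = byte 1 bit 0; 24 bits remain
Read 4: bits[8:12] width=4 -> value=2 (bin 0010); offset now 12 = byte 1 bit 4; 20 bits remain
Read 5: bits[12:24] width=12 -> value=3329 (bin 110100000001); offset now 24 = byte 3 bit 0; 8 bits remain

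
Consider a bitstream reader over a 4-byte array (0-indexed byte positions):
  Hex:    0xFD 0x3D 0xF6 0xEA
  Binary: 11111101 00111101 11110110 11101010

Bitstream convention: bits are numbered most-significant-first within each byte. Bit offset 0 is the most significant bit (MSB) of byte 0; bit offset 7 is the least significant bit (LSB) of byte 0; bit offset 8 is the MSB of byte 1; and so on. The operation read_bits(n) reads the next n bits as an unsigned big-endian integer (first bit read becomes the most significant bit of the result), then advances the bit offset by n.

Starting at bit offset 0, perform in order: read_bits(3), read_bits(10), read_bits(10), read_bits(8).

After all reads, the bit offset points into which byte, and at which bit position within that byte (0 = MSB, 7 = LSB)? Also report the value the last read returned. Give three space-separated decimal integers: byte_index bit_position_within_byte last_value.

Answer: 3 7 117

Derivation:
Read 1: bits[0:3] width=3 -> value=7 (bin 111); offset now 3 = byte 0 bit 3; 29 bits remain
Read 2: bits[3:13] width=10 -> value=935 (bin 1110100111); offset now 13 = byte 1 bit 5; 19 bits remain
Read 3: bits[13:23] width=10 -> value=763 (bin 1011111011); offset now 23 = byte 2 bit 7; 9 bits remain
Read 4: bits[23:31] width=8 -> value=117 (bin 01110101); offset now 31 = byte 3 bit 7; 1 bits remain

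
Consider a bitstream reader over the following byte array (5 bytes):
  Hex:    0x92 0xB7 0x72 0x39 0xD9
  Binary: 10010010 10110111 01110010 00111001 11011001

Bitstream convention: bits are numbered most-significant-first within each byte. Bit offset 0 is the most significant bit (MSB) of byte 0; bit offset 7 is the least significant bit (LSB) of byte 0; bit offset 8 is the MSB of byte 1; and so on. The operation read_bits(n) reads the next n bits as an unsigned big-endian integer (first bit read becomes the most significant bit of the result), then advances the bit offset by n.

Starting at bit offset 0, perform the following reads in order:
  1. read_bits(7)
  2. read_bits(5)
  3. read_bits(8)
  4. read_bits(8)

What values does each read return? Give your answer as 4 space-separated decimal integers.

Answer: 73 11 119 35

Derivation:
Read 1: bits[0:7] width=7 -> value=73 (bin 1001001); offset now 7 = byte 0 bit 7; 33 bits remain
Read 2: bits[7:12] width=5 -> value=11 (bin 01011); offset now 12 = byte 1 bit 4; 28 bits remain
Read 3: bits[12:20] width=8 -> value=119 (bin 01110111); offset now 20 = byte 2 bit 4; 20 bits remain
Read 4: bits[20:28] width=8 -> value=35 (bin 00100011); offset now 28 = byte 3 bit 4; 12 bits remain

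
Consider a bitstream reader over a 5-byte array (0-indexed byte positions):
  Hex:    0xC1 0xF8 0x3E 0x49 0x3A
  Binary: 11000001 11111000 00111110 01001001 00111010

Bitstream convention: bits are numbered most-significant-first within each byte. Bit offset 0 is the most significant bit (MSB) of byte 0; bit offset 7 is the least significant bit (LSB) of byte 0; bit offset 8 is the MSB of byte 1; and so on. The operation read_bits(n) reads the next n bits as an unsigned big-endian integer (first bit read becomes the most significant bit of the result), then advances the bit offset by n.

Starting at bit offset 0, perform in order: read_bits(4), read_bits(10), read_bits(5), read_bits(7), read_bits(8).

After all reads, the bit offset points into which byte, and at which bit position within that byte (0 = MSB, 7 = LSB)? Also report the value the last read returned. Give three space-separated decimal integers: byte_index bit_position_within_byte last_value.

Answer: 4 2 36

Derivation:
Read 1: bits[0:4] width=4 -> value=12 (bin 1100); offset now 4 = byte 0 bit 4; 36 bits remain
Read 2: bits[4:14] width=10 -> value=126 (bin 0001111110); offset now 14 = byte 1 bit 6; 26 bits remain
Read 3: bits[14:19] width=5 -> value=1 (bin 00001); offset now 19 = byte 2 bit 3; 21 bits remain
Read 4: bits[19:26] width=7 -> value=121 (bin 1111001); offset now 26 = byte 3 bit 2; 14 bits remain
Read 5: bits[26:34] width=8 -> value=36 (bin 00100100); offset now 34 = byte 4 bit 2; 6 bits remain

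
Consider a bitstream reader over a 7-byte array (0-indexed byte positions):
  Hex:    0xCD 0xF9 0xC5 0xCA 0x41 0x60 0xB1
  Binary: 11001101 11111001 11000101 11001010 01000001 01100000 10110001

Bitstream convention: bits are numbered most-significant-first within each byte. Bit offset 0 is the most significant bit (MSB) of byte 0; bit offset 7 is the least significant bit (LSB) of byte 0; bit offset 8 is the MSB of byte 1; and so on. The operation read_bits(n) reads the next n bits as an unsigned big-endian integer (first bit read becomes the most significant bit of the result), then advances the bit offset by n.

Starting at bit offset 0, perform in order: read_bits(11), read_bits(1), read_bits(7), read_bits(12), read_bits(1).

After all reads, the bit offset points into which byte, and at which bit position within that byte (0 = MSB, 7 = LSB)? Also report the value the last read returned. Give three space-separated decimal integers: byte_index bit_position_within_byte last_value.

Answer: 4 0 0

Derivation:
Read 1: bits[0:11] width=11 -> value=1647 (bin 11001101111); offset now 11 = byte 1 bit 3; 45 bits remain
Read 2: bits[11:12] width=1 -> value=1 (bin 1); offset now 12 = byte 1 bit 4; 44 bits remain
Read 3: bits[12:19] width=7 -> value=78 (bin 1001110); offset now 19 = byte 2 bit 3; 37 bits remain
Read 4: bits[19:31] width=12 -> value=741 (bin 001011100101); offset now 31 = byte 3 bit 7; 25 bits remain
Read 5: bits[31:32] width=1 -> value=0 (bin 0); offset now 32 = byte 4 bit 0; 24 bits remain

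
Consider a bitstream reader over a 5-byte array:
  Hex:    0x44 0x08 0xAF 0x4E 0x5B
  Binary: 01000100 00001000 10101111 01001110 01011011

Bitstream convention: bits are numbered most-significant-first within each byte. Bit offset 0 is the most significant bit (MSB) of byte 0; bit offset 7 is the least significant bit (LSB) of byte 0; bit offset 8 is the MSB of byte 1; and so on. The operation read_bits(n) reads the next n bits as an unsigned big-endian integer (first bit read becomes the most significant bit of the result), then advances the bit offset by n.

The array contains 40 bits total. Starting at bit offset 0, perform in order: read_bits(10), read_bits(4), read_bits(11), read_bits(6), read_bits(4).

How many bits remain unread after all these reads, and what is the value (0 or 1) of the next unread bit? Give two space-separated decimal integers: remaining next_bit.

Answer: 5 1

Derivation:
Read 1: bits[0:10] width=10 -> value=272 (bin 0100010000); offset now 10 = byte 1 bit 2; 30 bits remain
Read 2: bits[10:14] width=4 -> value=2 (bin 0010); offset now 14 = byte 1 bit 6; 26 bits remain
Read 3: bits[14:25] width=11 -> value=350 (bin 00101011110); offset now 25 = byte 3 bit 1; 15 bits remain
Read 4: bits[25:31] width=6 -> value=39 (bin 100111); offset now 31 = byte 3 bit 7; 9 bits remain
Read 5: bits[31:35] width=4 -> value=2 (bin 0010); offset now 35 = byte 4 bit 3; 5 bits remain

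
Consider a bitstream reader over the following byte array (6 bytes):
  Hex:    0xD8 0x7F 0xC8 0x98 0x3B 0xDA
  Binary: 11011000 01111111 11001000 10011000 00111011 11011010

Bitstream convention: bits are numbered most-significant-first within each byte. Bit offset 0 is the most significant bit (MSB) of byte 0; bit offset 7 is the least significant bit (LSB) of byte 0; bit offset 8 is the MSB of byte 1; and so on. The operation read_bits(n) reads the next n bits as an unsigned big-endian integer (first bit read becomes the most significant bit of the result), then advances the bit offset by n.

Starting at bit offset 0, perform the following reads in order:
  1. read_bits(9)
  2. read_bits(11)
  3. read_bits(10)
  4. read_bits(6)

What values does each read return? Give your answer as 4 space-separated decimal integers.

Answer: 432 2044 550 3

Derivation:
Read 1: bits[0:9] width=9 -> value=432 (bin 110110000); offset now 9 = byte 1 bit 1; 39 bits remain
Read 2: bits[9:20] width=11 -> value=2044 (bin 11111111100); offset now 20 = byte 2 bit 4; 28 bits remain
Read 3: bits[20:30] width=10 -> value=550 (bin 1000100110); offset now 30 = byte 3 bit 6; 18 bits remain
Read 4: bits[30:36] width=6 -> value=3 (bin 000011); offset now 36 = byte 4 bit 4; 12 bits remain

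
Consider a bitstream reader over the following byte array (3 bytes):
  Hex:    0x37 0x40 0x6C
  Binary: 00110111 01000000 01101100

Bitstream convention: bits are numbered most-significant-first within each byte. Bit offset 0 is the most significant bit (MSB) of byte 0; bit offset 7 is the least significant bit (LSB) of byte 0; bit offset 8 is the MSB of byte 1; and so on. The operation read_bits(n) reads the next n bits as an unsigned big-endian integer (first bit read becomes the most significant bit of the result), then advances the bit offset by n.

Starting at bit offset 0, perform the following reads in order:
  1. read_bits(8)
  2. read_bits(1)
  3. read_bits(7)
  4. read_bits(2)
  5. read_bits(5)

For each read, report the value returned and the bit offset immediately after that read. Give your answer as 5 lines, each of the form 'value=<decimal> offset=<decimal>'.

Answer: value=55 offset=8
value=0 offset=9
value=64 offset=16
value=1 offset=18
value=22 offset=23

Derivation:
Read 1: bits[0:8] width=8 -> value=55 (bin 00110111); offset now 8 = byte 1 bit 0; 16 bits remain
Read 2: bits[8:9] width=1 -> value=0 (bin 0); offset now 9 = byte 1 bit 1; 15 bits remain
Read 3: bits[9:16] width=7 -> value=64 (bin 1000000); offset now 16 = byte 2 bit 0; 8 bits remain
Read 4: bits[16:18] width=2 -> value=1 (bin 01); offset now 18 = byte 2 bit 2; 6 bits remain
Read 5: bits[18:23] width=5 -> value=22 (bin 10110); offset now 23 = byte 2 bit 7; 1 bits remain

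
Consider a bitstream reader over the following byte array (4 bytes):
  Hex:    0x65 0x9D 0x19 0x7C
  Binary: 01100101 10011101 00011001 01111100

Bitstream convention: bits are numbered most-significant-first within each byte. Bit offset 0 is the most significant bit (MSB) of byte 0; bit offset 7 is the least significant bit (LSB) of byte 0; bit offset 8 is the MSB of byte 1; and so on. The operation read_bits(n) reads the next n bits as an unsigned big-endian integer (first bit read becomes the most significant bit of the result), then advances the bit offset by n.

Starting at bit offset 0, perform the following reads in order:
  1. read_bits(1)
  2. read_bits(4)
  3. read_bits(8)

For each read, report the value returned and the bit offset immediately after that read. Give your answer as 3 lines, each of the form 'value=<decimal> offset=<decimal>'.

Answer: value=0 offset=1
value=12 offset=5
value=179 offset=13

Derivation:
Read 1: bits[0:1] width=1 -> value=0 (bin 0); offset now 1 = byte 0 bit 1; 31 bits remain
Read 2: bits[1:5] width=4 -> value=12 (bin 1100); offset now 5 = byte 0 bit 5; 27 bits remain
Read 3: bits[5:13] width=8 -> value=179 (bin 10110011); offset now 13 = byte 1 bit 5; 19 bits remain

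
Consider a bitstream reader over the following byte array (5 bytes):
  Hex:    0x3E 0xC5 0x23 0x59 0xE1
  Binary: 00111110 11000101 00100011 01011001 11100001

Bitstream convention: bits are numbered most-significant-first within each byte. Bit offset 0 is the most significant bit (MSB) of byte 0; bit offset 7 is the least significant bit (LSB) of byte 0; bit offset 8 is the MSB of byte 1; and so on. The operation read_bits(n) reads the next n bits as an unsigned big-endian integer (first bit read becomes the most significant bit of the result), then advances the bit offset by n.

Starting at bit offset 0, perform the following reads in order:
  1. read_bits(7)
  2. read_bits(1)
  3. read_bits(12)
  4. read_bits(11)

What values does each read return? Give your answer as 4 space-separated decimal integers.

Read 1: bits[0:7] width=7 -> value=31 (bin 0011111); offset now 7 = byte 0 bit 7; 33 bits remain
Read 2: bits[7:8] width=1 -> value=0 (bin 0); offset now 8 = byte 1 bit 0; 32 bits remain
Read 3: bits[8:20] width=12 -> value=3154 (bin 110001010010); offset now 20 = byte 2 bit 4; 20 bits remain
Read 4: bits[20:31] width=11 -> value=428 (bin 00110101100); offset now 31 = byte 3 bit 7; 9 bits remain

Answer: 31 0 3154 428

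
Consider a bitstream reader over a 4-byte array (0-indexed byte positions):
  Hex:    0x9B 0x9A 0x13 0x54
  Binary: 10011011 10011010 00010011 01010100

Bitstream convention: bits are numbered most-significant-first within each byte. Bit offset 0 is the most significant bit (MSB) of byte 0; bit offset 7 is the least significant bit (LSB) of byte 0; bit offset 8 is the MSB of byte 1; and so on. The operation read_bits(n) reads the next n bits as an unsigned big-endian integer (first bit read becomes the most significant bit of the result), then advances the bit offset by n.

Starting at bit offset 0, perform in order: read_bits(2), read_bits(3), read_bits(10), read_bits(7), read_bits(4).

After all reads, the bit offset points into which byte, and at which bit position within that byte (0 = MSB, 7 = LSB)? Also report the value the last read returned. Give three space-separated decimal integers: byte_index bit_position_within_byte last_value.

Read 1: bits[0:2] width=2 -> value=2 (bin 10); offset now 2 = byte 0 bit 2; 30 bits remain
Read 2: bits[2:5] width=3 -> value=3 (bin 011); offset now 5 = byte 0 bit 5; 27 bits remain
Read 3: bits[5:15] width=10 -> value=461 (bin 0111001101); offset now 15 = byte 1 bit 7; 17 bits remain
Read 4: bits[15:22] width=7 -> value=4 (bin 0000100); offset now 22 = byte 2 bit 6; 10 bits remain
Read 5: bits[22:26] width=4 -> value=13 (bin 1101); offset now 26 = byte 3 bit 2; 6 bits remain

Answer: 3 2 13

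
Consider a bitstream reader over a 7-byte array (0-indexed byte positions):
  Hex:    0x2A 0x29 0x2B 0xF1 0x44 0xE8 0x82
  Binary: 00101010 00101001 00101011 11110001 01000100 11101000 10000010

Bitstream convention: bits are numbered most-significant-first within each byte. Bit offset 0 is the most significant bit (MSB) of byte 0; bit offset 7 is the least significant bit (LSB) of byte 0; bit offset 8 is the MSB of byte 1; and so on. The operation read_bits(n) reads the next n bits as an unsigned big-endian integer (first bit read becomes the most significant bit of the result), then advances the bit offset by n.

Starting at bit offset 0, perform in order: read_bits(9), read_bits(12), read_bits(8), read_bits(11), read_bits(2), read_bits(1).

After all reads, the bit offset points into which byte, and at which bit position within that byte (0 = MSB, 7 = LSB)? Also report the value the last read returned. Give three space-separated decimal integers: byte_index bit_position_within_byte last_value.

Answer: 5 3 1

Derivation:
Read 1: bits[0:9] width=9 -> value=84 (bin 001010100); offset now 9 = byte 1 bit 1; 47 bits remain
Read 2: bits[9:21] width=12 -> value=1317 (bin 010100100101); offset now 21 = byte 2 bit 5; 35 bits remain
Read 3: bits[21:29] width=8 -> value=126 (bin 01111110); offset now 29 = byte 3 bit 5; 27 bits remain
Read 4: bits[29:40] width=11 -> value=324 (bin 00101000100); offset now 40 = byte 5 bit 0; 16 bits remain
Read 5: bits[40:42] width=2 -> value=3 (bin 11); offset now 42 = byte 5 bit 2; 14 bits remain
Read 6: bits[42:43] width=1 -> value=1 (bin 1); offset now 43 = byte 5 bit 3; 13 bits remain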